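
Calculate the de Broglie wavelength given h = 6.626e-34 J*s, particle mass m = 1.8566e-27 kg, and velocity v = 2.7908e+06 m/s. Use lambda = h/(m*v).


lambda = h / (m * v)
= 6.626e-34 / (1.8566e-27 * 2.7908e+06)
= 6.626e-34 / 5.1814e-21
= 1.2788e-13 m

1.2788e-13


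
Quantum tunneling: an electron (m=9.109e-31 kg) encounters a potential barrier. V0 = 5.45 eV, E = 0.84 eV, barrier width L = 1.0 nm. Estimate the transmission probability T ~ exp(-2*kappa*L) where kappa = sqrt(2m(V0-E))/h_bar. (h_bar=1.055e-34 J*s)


V0 - E = 4.61 eV = 7.3852e-19 J
kappa = sqrt(2 * m * (V0-E)) / h_bar
= sqrt(2 * 9.109e-31 * 7.3852e-19) / 1.055e-34
= 1.0995e+10 /m
2*kappa*L = 2 * 1.0995e+10 * 1.0e-9
= 21.9892
T = exp(-21.9892) = 2.819733e-10

2.819733e-10


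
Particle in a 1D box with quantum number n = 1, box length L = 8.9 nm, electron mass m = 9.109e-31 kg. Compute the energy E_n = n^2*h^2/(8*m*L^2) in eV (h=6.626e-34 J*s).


E = n^2 * h^2 / (8 * m * L^2)
= 1^2 * (6.626e-34)^2 / (8 * 9.109e-31 * (8.9e-9)^2)
= 1 * 4.3904e-67 / (8 * 9.109e-31 * 7.9210e-17)
= 7.6061e-22 J
= 0.0047 eV

0.0047


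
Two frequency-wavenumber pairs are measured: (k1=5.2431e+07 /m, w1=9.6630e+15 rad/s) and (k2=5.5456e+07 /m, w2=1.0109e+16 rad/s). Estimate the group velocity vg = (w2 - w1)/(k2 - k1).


vg = (w2 - w1) / (k2 - k1)
= (1.0109e+16 - 9.6630e+15) / (5.5456e+07 - 5.2431e+07)
= 4.4600e+14 / 3.0250e+06
= 1.4744e+08 m/s

1.4744e+08


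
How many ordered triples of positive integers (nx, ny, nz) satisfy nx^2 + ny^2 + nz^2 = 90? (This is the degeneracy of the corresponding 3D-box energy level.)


Enumerate all (nx, ny, nz) with nx^2 + ny^2 + nz^2 = 90:
(1,5,8)
(1,8,5)
(4,5,7)
(4,7,5)
(5,1,8)
(5,4,7)
(5,7,4)
(5,8,1)
(7,4,5)
(7,5,4)
(8,1,5)
(8,5,1)
Total degeneracy = 12

12


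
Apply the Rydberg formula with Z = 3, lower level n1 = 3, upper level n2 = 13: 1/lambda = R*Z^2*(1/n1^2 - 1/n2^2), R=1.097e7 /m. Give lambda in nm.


1/lambda = R * Z^2 * (1/n1^2 - 1/n2^2)
= 1.097e7 * 3^2 * (1/3^2 - 1/13^2)
= 1.097e7 * 9 * (0.111111 - 0.005917)
= 1.0386e+07 /m
lambda = 1 / 1.0386e+07
= 96.2853 nm

96.2853


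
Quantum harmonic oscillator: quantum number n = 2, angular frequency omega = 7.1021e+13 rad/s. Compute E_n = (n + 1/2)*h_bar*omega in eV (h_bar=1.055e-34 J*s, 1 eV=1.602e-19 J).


E = (n + 1/2) * h_bar * omega
= (2 + 0.5) * 1.055e-34 * 7.1021e+13
= 2.5 * 7.4927e-21
= 1.8732e-20 J
= 0.1169 eV

0.1169


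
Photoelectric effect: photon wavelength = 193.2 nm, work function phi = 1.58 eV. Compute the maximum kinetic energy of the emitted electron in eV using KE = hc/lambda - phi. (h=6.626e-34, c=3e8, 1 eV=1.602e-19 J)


E_photon = hc / lambda
= (6.626e-34)(3e8) / (193.2e-9)
= 1.0289e-18 J
= 6.4225 eV
KE = E_photon - phi
= 6.4225 - 1.58
= 4.8425 eV

4.8425


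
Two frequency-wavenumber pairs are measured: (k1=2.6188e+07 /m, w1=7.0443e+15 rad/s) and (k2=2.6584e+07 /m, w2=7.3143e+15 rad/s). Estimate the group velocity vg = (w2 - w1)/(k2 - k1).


vg = (w2 - w1) / (k2 - k1)
= (7.3143e+15 - 7.0443e+15) / (2.6584e+07 - 2.6188e+07)
= 2.7000e+14 / 3.9600e+05
= 6.8182e+08 m/s

6.8182e+08


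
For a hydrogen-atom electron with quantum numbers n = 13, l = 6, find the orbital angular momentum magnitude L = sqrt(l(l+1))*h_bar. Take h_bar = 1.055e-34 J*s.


L = sqrt(l*(l+1)) * h_bar
= sqrt(6 * 7) * 1.055e-34
= sqrt(42) * 1.055e-34
= 6.4807 * 1.055e-34
= 6.8372e-34 J*s

6.8372e-34


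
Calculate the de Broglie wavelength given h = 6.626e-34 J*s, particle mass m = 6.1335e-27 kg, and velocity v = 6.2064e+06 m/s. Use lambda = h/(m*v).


lambda = h / (m * v)
= 6.626e-34 / (6.1335e-27 * 6.2064e+06)
= 6.626e-34 / 3.8067e-20
= 1.7406e-14 m

1.7406e-14


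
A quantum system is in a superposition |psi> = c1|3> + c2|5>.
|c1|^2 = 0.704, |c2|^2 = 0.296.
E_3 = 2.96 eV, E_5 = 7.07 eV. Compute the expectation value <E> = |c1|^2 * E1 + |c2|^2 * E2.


<E> = |c1|^2 * E1 + |c2|^2 * E2
= 0.704 * 2.96 + 0.296 * 7.07
= 2.0838 + 2.0927
= 4.1766 eV

4.1766


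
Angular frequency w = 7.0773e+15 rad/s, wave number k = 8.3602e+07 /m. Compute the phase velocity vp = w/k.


vp = w / k
= 7.0773e+15 / 8.3602e+07
= 8.4655e+07 m/s

8.4655e+07


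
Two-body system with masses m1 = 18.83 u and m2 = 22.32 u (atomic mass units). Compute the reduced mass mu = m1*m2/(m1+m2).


mu = m1 * m2 / (m1 + m2)
= 18.83 * 22.32 / (18.83 + 22.32)
= 420.2856 / 41.15
= 10.2135 u

10.2135


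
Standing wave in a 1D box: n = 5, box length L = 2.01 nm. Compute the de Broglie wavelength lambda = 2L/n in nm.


lambda = 2L / n
= 2 * 2.01 / 5
= 4.02 / 5
= 0.804 nm

0.804


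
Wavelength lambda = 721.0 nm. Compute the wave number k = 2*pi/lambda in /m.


k = 2 * pi / lambda
= 6.2832 / (721.0e-9)
= 6.2832 / 7.2100e-07
= 8.7145e+06 /m

8.7145e+06


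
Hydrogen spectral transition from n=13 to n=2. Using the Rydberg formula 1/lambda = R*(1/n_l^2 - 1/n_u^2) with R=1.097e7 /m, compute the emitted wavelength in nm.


1/lambda = R * (1/n_l^2 - 1/n_u^2)
= 1.097e7 * (1/2^2 - 1/13^2)
= 1.097e7 * (0.25 - 0.005917)
= 1.097e7 * 0.244083
= 2.6776e+06 /m
lambda = 1 / 2.6776e+06 = 373.4703 nm

373.4703


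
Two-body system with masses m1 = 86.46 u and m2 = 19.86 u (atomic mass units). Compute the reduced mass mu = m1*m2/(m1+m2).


mu = m1 * m2 / (m1 + m2)
= 86.46 * 19.86 / (86.46 + 19.86)
= 1717.0956 / 106.32
= 16.1503 u

16.1503


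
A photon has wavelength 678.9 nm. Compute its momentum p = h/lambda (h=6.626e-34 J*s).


p = h / lambda
= 6.626e-34 / (678.9e-9)
= 6.626e-34 / 6.7890e-07
= 9.7599e-28 kg*m/s

9.7599e-28


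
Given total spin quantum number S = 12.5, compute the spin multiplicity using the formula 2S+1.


Spin multiplicity = 2S + 1
= 2 * 12.5 + 1
= 25.0 + 1
= 26

26


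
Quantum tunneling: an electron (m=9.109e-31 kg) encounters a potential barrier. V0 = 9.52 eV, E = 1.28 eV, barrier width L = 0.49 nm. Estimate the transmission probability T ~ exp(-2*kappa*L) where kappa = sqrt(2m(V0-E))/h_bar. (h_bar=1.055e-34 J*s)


V0 - E = 8.24 eV = 1.3200e-18 J
kappa = sqrt(2 * m * (V0-E)) / h_bar
= sqrt(2 * 9.109e-31 * 1.3200e-18) / 1.055e-34
= 1.4699e+10 /m
2*kappa*L = 2 * 1.4699e+10 * 0.49e-9
= 14.4052
T = exp(-14.4052) = 5.545080e-07

5.545080e-07


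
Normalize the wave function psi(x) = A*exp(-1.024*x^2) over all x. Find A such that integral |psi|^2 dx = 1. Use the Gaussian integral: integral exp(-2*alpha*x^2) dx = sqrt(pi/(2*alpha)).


integral |psi|^2 dx = A^2 * sqrt(pi/(2*alpha)) = 1
A^2 = sqrt(2*alpha/pi)
= sqrt(2 * 1.024 / pi)
= 0.807402
A = sqrt(0.807402)
= 0.8986

0.8986


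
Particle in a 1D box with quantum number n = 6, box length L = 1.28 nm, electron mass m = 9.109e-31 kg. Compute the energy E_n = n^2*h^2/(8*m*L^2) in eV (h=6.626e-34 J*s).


E = n^2 * h^2 / (8 * m * L^2)
= 6^2 * (6.626e-34)^2 / (8 * 9.109e-31 * (1.28e-9)^2)
= 36 * 4.3904e-67 / (8 * 9.109e-31 * 1.6384e-18)
= 1.3238e-18 J
= 8.2635 eV

8.2635


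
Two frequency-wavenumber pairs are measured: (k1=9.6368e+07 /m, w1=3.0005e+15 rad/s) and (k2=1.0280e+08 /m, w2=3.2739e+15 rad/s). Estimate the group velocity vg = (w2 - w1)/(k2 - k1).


vg = (w2 - w1) / (k2 - k1)
= (3.2739e+15 - 3.0005e+15) / (1.0280e+08 - 9.6368e+07)
= 2.7340e+14 / 6.4320e+06
= 4.2506e+07 m/s

4.2506e+07


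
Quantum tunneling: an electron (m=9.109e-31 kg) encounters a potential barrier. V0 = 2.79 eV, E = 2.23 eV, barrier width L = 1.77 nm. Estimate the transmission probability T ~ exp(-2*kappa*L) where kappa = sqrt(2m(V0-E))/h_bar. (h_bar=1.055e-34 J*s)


V0 - E = 0.56 eV = 8.9712e-20 J
kappa = sqrt(2 * m * (V0-E)) / h_bar
= sqrt(2 * 9.109e-31 * 8.9712e-20) / 1.055e-34
= 3.8320e+09 /m
2*kappa*L = 2 * 3.8320e+09 * 1.77e-9
= 13.5652
T = exp(-13.5652) = 1.284415e-06

1.284415e-06


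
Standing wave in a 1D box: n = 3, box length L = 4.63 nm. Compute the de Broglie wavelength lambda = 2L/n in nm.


lambda = 2L / n
= 2 * 4.63 / 3
= 9.26 / 3
= 3.0867 nm

3.0867


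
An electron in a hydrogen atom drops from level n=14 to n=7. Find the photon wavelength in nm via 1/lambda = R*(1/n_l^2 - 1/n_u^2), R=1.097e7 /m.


1/lambda = R * (1/n_l^2 - 1/n_u^2)
= 1.097e7 * (1/7^2 - 1/14^2)
= 1.097e7 * (0.020408 - 0.005102)
= 1.097e7 * 0.015306
= 1.6791e+05 /m
lambda = 1 / 1.6791e+05 = 5955.6366 nm

5955.6366


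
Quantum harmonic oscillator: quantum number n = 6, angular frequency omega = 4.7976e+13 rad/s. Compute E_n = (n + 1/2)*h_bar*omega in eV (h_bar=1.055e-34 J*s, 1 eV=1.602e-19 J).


E = (n + 1/2) * h_bar * omega
= (6 + 0.5) * 1.055e-34 * 4.7976e+13
= 6.5 * 5.0615e-21
= 3.2900e-20 J
= 0.2054 eV

0.2054


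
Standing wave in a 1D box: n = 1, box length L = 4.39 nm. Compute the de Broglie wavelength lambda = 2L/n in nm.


lambda = 2L / n
= 2 * 4.39 / 1
= 8.78 / 1
= 8.78 nm

8.78


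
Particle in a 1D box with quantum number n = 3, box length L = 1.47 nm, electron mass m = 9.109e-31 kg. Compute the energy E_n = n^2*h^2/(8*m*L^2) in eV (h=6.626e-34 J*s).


E = n^2 * h^2 / (8 * m * L^2)
= 3^2 * (6.626e-34)^2 / (8 * 9.109e-31 * (1.47e-9)^2)
= 9 * 4.3904e-67 / (8 * 9.109e-31 * 2.1609e-18)
= 2.5093e-19 J
= 1.5663 eV

1.5663


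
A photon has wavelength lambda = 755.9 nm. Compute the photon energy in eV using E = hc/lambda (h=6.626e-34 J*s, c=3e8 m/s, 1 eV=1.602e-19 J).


E = hc / lambda
= (6.626e-34)(3e8) / (755.9e-9)
= 1.9878e-25 / 7.5590e-07
= 2.6297e-19 J
Converting to eV: 2.6297e-19 / 1.602e-19
= 1.6415 eV

1.6415


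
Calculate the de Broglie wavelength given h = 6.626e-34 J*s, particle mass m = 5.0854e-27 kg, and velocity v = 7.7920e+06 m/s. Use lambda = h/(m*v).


lambda = h / (m * v)
= 6.626e-34 / (5.0854e-27 * 7.7920e+06)
= 6.626e-34 / 3.9625e-20
= 1.6722e-14 m

1.6722e-14


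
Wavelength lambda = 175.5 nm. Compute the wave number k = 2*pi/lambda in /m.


k = 2 * pi / lambda
= 6.2832 / (175.5e-9)
= 6.2832 / 1.7550e-07
= 3.5802e+07 /m

3.5802e+07


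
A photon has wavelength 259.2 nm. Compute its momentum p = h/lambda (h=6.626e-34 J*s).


p = h / lambda
= 6.626e-34 / (259.2e-9)
= 6.626e-34 / 2.5920e-07
= 2.5563e-27 kg*m/s

2.5563e-27


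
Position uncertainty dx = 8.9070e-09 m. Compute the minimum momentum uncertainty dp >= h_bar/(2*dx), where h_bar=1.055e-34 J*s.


dp = h_bar / (2 * dx)
= 1.055e-34 / (2 * 8.9070e-09)
= 1.055e-34 / 1.7814e-08
= 5.9223e-27 kg*m/s

5.9223e-27


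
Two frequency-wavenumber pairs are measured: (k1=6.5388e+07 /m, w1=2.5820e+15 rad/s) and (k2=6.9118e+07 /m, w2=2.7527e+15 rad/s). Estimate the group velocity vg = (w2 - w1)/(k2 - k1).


vg = (w2 - w1) / (k2 - k1)
= (2.7527e+15 - 2.5820e+15) / (6.9118e+07 - 6.5388e+07)
= 1.7070e+14 / 3.7300e+06
= 4.5764e+07 m/s

4.5764e+07


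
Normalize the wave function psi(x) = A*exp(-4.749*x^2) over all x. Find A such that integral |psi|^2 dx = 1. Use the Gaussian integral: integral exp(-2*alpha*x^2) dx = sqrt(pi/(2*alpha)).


integral |psi|^2 dx = A^2 * sqrt(pi/(2*alpha)) = 1
A^2 = sqrt(2*alpha/pi)
= sqrt(2 * 4.749 / pi)
= 1.738766
A = sqrt(1.738766)
= 1.3186

1.3186


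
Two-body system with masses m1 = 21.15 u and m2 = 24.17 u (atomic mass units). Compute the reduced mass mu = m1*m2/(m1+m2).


mu = m1 * m2 / (m1 + m2)
= 21.15 * 24.17 / (21.15 + 24.17)
= 511.1955 / 45.32
= 11.2797 u

11.2797


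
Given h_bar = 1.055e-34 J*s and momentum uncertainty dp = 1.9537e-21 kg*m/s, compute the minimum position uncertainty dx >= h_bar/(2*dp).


dx = h_bar / (2 * dp)
= 1.055e-34 / (2 * 1.9537e-21)
= 1.055e-34 / 3.9074e-21
= 2.7000e-14 m

2.7000e-14


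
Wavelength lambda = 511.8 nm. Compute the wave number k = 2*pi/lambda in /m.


k = 2 * pi / lambda
= 6.2832 / (511.8e-9)
= 6.2832 / 5.1180e-07
= 1.2277e+07 /m

1.2277e+07


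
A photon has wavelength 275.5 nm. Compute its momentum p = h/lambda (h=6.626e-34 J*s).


p = h / lambda
= 6.626e-34 / (275.5e-9)
= 6.626e-34 / 2.7550e-07
= 2.4051e-27 kg*m/s

2.4051e-27


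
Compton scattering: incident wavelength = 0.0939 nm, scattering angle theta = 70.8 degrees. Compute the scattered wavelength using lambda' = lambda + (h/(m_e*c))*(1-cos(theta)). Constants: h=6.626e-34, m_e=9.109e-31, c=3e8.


Compton wavelength: h/(m_e*c) = 2.4247e-12 m
d_lambda = 2.4247e-12 * (1 - cos(70.8 deg))
= 2.4247e-12 * 0.671133
= 1.6273e-12 m = 0.001627 nm
lambda' = 0.0939 + 0.001627
= 0.095527 nm

0.095527


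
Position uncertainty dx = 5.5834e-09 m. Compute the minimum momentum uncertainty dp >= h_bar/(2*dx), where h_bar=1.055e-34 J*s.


dp = h_bar / (2 * dx)
= 1.055e-34 / (2 * 5.5834e-09)
= 1.055e-34 / 1.1167e-08
= 9.4476e-27 kg*m/s

9.4476e-27


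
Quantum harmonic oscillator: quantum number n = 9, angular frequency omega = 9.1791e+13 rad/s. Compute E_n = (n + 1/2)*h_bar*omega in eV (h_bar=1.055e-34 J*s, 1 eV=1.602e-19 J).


E = (n + 1/2) * h_bar * omega
= (9 + 0.5) * 1.055e-34 * 9.1791e+13
= 9.5 * 9.6840e-21
= 9.1998e-20 J
= 0.5743 eV

0.5743


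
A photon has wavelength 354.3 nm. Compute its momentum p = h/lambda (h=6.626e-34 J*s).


p = h / lambda
= 6.626e-34 / (354.3e-9)
= 6.626e-34 / 3.5430e-07
= 1.8702e-27 kg*m/s

1.8702e-27


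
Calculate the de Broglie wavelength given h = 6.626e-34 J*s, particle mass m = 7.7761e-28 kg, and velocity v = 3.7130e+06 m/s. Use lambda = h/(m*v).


lambda = h / (m * v)
= 6.626e-34 / (7.7761e-28 * 3.7130e+06)
= 6.626e-34 / 2.8873e-21
= 2.2949e-13 m

2.2949e-13


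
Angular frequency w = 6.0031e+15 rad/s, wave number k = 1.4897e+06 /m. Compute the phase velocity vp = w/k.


vp = w / k
= 6.0031e+15 / 1.4897e+06
= 4.0297e+09 m/s

4.0297e+09


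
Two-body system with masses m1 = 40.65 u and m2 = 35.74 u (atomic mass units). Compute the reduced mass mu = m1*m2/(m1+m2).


mu = m1 * m2 / (m1 + m2)
= 40.65 * 35.74 / (40.65 + 35.74)
= 1452.831 / 76.39
= 19.0186 u

19.0186


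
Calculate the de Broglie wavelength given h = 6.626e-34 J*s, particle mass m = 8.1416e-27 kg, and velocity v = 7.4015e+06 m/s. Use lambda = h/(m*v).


lambda = h / (m * v)
= 6.626e-34 / (8.1416e-27 * 7.4015e+06)
= 6.626e-34 / 6.0260e-20
= 1.0996e-14 m

1.0996e-14


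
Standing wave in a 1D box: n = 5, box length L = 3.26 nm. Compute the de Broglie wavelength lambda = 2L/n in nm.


lambda = 2L / n
= 2 * 3.26 / 5
= 6.52 / 5
= 1.304 nm

1.304


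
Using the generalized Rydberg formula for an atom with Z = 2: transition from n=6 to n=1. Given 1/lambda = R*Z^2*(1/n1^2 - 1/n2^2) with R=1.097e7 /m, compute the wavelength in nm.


1/lambda = R * Z^2 * (1/n1^2 - 1/n2^2)
= 1.097e7 * 2^2 * (1/1^2 - 1/6^2)
= 1.097e7 * 4 * (1.0 - 0.027778)
= 4.2661e+07 /m
lambda = 1 / 4.2661e+07
= 23.4406 nm

23.4406


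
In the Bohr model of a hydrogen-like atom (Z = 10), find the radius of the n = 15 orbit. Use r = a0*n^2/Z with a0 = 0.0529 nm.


r = a0 * n^2 / Z
= 0.0529 * 15^2 / 10
= 0.0529 * 225 / 10
= 1.1903 nm

1.1903


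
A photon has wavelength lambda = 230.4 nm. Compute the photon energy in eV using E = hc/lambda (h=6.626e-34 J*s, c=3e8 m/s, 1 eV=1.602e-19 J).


E = hc / lambda
= (6.626e-34)(3e8) / (230.4e-9)
= 1.9878e-25 / 2.3040e-07
= 8.6276e-19 J
Converting to eV: 8.6276e-19 / 1.602e-19
= 5.3855 eV

5.3855


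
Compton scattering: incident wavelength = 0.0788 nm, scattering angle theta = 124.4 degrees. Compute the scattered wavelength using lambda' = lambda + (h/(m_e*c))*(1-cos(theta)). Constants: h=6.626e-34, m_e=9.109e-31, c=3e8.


Compton wavelength: h/(m_e*c) = 2.4247e-12 m
d_lambda = 2.4247e-12 * (1 - cos(124.4 deg))
= 2.4247e-12 * 1.564967
= 3.7946e-12 m = 0.003795 nm
lambda' = 0.0788 + 0.003795
= 0.082595 nm

0.082595


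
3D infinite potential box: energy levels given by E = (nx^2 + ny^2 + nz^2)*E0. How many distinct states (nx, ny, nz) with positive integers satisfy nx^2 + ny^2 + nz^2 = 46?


Enumerate all (nx, ny, nz) with nx^2 + ny^2 + nz^2 = 46:
(1,3,6)
(1,6,3)
(3,1,6)
(3,6,1)
(6,1,3)
(6,3,1)
Total degeneracy = 6

6


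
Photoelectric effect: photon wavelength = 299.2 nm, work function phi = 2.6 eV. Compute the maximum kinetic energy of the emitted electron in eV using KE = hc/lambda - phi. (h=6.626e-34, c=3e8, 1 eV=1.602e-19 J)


E_photon = hc / lambda
= (6.626e-34)(3e8) / (299.2e-9)
= 6.6437e-19 J
= 4.1471 eV
KE = E_photon - phi
= 4.1471 - 2.6
= 1.5471 eV

1.5471


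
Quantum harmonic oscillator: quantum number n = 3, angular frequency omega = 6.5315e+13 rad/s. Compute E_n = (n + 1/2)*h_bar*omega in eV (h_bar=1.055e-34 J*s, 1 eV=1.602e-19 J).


E = (n + 1/2) * h_bar * omega
= (3 + 0.5) * 1.055e-34 * 6.5315e+13
= 3.5 * 6.8907e-21
= 2.4118e-20 J
= 0.1505 eV

0.1505


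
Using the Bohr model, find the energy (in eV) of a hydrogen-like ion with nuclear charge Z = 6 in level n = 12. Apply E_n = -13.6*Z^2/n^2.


E_n = -13.6 * Z^2 / n^2
= -13.6 * 6^2 / 12^2
= -13.6 * 36 / 144
= -3.4 eV

-3.4


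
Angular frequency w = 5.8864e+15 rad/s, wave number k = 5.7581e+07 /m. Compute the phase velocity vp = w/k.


vp = w / k
= 5.8864e+15 / 5.7581e+07
= 1.0223e+08 m/s

1.0223e+08


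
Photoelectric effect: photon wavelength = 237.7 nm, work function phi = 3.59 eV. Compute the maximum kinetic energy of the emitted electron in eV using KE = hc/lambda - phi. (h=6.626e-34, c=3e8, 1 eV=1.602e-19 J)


E_photon = hc / lambda
= (6.626e-34)(3e8) / (237.7e-9)
= 8.3626e-19 J
= 5.2201 eV
KE = E_photon - phi
= 5.2201 - 3.59
= 1.6301 eV

1.6301


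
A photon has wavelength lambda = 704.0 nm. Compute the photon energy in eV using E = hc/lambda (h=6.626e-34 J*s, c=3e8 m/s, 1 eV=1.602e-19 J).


E = hc / lambda
= (6.626e-34)(3e8) / (704.0e-9)
= 1.9878e-25 / 7.0400e-07
= 2.8236e-19 J
Converting to eV: 2.8236e-19 / 1.602e-19
= 1.7625 eV

1.7625


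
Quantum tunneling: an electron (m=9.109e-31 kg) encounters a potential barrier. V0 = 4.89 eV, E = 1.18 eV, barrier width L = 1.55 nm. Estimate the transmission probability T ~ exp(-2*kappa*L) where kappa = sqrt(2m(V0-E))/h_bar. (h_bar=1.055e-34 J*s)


V0 - E = 3.71 eV = 5.9434e-19 J
kappa = sqrt(2 * m * (V0-E)) / h_bar
= sqrt(2 * 9.109e-31 * 5.9434e-19) / 1.055e-34
= 9.8632e+09 /m
2*kappa*L = 2 * 9.8632e+09 * 1.55e-9
= 30.5758
T = exp(-30.5758) = 5.261382e-14

5.261382e-14


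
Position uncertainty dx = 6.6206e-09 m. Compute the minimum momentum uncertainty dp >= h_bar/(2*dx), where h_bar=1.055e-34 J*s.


dp = h_bar / (2 * dx)
= 1.055e-34 / (2 * 6.6206e-09)
= 1.055e-34 / 1.3241e-08
= 7.9676e-27 kg*m/s

7.9676e-27


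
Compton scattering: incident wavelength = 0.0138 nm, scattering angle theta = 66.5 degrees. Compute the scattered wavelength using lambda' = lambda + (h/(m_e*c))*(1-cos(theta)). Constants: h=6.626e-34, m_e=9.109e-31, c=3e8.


Compton wavelength: h/(m_e*c) = 2.4247e-12 m
d_lambda = 2.4247e-12 * (1 - cos(66.5 deg))
= 2.4247e-12 * 0.601251
= 1.4579e-12 m = 0.001458 nm
lambda' = 0.0138 + 0.001458
= 0.015258 nm

0.015258


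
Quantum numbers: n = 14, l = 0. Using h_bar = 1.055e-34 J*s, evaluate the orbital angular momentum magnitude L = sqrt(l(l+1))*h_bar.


L = sqrt(l*(l+1)) * h_bar
= sqrt(0 * 1) * 1.055e-34
= sqrt(0) * 1.055e-34
= 0.0 * 1.055e-34
= 0.0000e+00 J*s

0.0000e+00


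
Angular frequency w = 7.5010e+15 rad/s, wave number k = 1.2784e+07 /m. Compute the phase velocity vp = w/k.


vp = w / k
= 7.5010e+15 / 1.2784e+07
= 5.8675e+08 m/s

5.8675e+08


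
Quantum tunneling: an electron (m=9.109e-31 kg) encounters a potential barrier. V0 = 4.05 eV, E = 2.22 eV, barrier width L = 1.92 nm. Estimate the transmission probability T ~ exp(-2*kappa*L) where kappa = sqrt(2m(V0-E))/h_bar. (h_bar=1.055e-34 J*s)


V0 - E = 1.83 eV = 2.9317e-19 J
kappa = sqrt(2 * m * (V0-E)) / h_bar
= sqrt(2 * 9.109e-31 * 2.9317e-19) / 1.055e-34
= 6.9272e+09 /m
2*kappa*L = 2 * 6.9272e+09 * 1.92e-9
= 26.6003
T = exp(-26.6003) = 2.803193e-12

2.803193e-12


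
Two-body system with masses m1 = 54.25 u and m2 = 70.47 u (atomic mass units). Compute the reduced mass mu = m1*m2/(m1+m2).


mu = m1 * m2 / (m1 + m2)
= 54.25 * 70.47 / (54.25 + 70.47)
= 3822.9975 / 124.72
= 30.6526 u

30.6526


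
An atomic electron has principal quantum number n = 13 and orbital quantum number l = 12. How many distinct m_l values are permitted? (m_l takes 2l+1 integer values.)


m_l ranges from -l to +l in integer steps
So m_l goes from -12 to +12
Count = 2l + 1 = 2*12 + 1
= 25

25


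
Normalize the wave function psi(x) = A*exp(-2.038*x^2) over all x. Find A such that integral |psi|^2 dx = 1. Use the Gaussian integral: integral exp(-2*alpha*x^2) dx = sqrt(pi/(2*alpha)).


integral |psi|^2 dx = A^2 * sqrt(pi/(2*alpha)) = 1
A^2 = sqrt(2*alpha/pi)
= sqrt(2 * 2.038 / pi)
= 1.139048
A = sqrt(1.139048)
= 1.0673

1.0673


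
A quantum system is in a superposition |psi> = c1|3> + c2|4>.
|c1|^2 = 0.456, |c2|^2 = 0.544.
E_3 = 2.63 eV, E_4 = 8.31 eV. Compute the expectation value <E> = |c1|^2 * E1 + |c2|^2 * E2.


<E> = |c1|^2 * E1 + |c2|^2 * E2
= 0.456 * 2.63 + 0.544 * 8.31
= 1.1993 + 4.5206
= 5.7199 eV

5.7199


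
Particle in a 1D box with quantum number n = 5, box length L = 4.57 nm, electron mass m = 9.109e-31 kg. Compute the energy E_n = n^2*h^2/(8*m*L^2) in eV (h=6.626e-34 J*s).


E = n^2 * h^2 / (8 * m * L^2)
= 5^2 * (6.626e-34)^2 / (8 * 9.109e-31 * (4.57e-9)^2)
= 25 * 4.3904e-67 / (8 * 9.109e-31 * 2.0885e-17)
= 7.2119e-20 J
= 0.4502 eV

0.4502


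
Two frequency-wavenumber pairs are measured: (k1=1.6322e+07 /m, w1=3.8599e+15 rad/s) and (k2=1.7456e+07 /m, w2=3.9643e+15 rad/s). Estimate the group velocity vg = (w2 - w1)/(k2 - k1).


vg = (w2 - w1) / (k2 - k1)
= (3.9643e+15 - 3.8599e+15) / (1.7456e+07 - 1.6322e+07)
= 1.0440e+14 / 1.1340e+06
= 9.2063e+07 m/s

9.2063e+07


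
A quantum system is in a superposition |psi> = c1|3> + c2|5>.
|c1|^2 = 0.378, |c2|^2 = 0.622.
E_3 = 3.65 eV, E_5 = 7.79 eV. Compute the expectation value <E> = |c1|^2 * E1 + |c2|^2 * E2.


<E> = |c1|^2 * E1 + |c2|^2 * E2
= 0.378 * 3.65 + 0.622 * 7.79
= 1.3797 + 4.8454
= 6.2251 eV

6.2251


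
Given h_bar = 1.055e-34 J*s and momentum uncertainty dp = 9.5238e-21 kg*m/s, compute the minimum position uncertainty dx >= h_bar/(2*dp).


dx = h_bar / (2 * dp)
= 1.055e-34 / (2 * 9.5238e-21)
= 1.055e-34 / 1.9048e-20
= 5.5388e-15 m

5.5388e-15


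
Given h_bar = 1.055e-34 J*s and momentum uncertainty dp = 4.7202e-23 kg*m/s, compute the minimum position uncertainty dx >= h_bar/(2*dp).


dx = h_bar / (2 * dp)
= 1.055e-34 / (2 * 4.7202e-23)
= 1.055e-34 / 9.4404e-23
= 1.1175e-12 m

1.1175e-12


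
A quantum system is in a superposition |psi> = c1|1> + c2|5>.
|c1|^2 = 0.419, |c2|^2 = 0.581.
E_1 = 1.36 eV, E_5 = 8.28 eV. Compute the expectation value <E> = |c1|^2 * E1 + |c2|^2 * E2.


<E> = |c1|^2 * E1 + |c2|^2 * E2
= 0.419 * 1.36 + 0.581 * 8.28
= 0.5698 + 4.8107
= 5.3805 eV

5.3805


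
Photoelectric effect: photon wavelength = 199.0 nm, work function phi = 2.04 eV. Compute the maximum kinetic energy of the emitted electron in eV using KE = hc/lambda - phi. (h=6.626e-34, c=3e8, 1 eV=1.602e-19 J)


E_photon = hc / lambda
= (6.626e-34)(3e8) / (199.0e-9)
= 9.9889e-19 J
= 6.2353 eV
KE = E_photon - phi
= 6.2353 - 2.04
= 4.1953 eV

4.1953


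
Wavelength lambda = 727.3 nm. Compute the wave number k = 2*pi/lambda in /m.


k = 2 * pi / lambda
= 6.2832 / (727.3e-9)
= 6.2832 / 7.2730e-07
= 8.6391e+06 /m

8.6391e+06


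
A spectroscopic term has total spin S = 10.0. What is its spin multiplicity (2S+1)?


Spin multiplicity = 2S + 1
= 2 * 10.0 + 1
= 20.0 + 1
= 21

21


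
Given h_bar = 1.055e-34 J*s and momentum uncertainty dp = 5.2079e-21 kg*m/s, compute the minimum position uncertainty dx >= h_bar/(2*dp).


dx = h_bar / (2 * dp)
= 1.055e-34 / (2 * 5.2079e-21)
= 1.055e-34 / 1.0416e-20
= 1.0129e-14 m

1.0129e-14


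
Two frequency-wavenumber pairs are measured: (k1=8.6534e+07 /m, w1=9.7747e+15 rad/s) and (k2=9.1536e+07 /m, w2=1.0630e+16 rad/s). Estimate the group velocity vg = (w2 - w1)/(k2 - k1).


vg = (w2 - w1) / (k2 - k1)
= (1.0630e+16 - 9.7747e+15) / (9.1536e+07 - 8.6534e+07)
= 8.5530e+14 / 5.0020e+06
= 1.7099e+08 m/s

1.7099e+08


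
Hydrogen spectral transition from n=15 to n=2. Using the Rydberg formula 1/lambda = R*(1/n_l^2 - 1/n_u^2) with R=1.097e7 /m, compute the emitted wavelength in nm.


1/lambda = R * (1/n_l^2 - 1/n_u^2)
= 1.097e7 * (1/2^2 - 1/15^2)
= 1.097e7 * (0.25 - 0.004444)
= 1.097e7 * 0.245556
= 2.6937e+06 /m
lambda = 1 / 2.6937e+06 = 371.2305 nm

371.2305


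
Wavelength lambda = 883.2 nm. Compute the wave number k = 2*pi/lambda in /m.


k = 2 * pi / lambda
= 6.2832 / (883.2e-9)
= 6.2832 / 8.8320e-07
= 7.1141e+06 /m

7.1141e+06


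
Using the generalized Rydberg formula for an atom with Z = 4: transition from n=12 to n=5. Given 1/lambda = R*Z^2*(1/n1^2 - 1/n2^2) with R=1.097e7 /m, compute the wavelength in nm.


1/lambda = R * Z^2 * (1/n1^2 - 1/n2^2)
= 1.097e7 * 4^2 * (1/5^2 - 1/12^2)
= 1.097e7 * 16 * (0.04 - 0.006944)
= 5.8019e+06 /m
lambda = 1 / 5.8019e+06
= 172.357 nm

172.357


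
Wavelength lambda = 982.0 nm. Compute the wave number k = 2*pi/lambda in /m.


k = 2 * pi / lambda
= 6.2832 / (982.0e-9)
= 6.2832 / 9.8200e-07
= 6.3984e+06 /m

6.3984e+06


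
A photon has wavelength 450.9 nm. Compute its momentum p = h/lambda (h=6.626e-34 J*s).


p = h / lambda
= 6.626e-34 / (450.9e-9)
= 6.626e-34 / 4.5090e-07
= 1.4695e-27 kg*m/s

1.4695e-27


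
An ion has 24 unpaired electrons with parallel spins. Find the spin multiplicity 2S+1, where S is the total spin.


Total spin S = N * (1/2) = 24 * 0.5 = 12.0
Spin multiplicity = 2S + 1
= 2 * 12.0 + 1
= 25

25


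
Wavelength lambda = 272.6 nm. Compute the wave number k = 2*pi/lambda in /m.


k = 2 * pi / lambda
= 6.2832 / (272.6e-9)
= 6.2832 / 2.7260e-07
= 2.3049e+07 /m

2.3049e+07


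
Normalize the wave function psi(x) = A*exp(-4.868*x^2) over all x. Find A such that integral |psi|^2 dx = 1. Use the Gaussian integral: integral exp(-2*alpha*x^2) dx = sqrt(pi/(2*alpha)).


integral |psi|^2 dx = A^2 * sqrt(pi/(2*alpha)) = 1
A^2 = sqrt(2*alpha/pi)
= sqrt(2 * 4.868 / pi)
= 1.760416
A = sqrt(1.760416)
= 1.3268

1.3268


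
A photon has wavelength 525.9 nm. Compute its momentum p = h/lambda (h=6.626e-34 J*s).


p = h / lambda
= 6.626e-34 / (525.9e-9)
= 6.626e-34 / 5.2590e-07
= 1.2599e-27 kg*m/s

1.2599e-27


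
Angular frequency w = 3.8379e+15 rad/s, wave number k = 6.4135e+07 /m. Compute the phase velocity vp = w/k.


vp = w / k
= 3.8379e+15 / 6.4135e+07
= 5.9841e+07 m/s

5.9841e+07


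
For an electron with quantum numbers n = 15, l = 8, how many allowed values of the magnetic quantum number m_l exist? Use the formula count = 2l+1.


m_l ranges from -l to +l in integer steps
So m_l goes from -8 to +8
Count = 2l + 1 = 2*8 + 1
= 17

17


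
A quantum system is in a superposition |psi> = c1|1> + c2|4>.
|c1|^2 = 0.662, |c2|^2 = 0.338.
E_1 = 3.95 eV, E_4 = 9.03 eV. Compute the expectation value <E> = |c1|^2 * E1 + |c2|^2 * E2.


<E> = |c1|^2 * E1 + |c2|^2 * E2
= 0.662 * 3.95 + 0.338 * 9.03
= 2.6149 + 3.0521
= 5.667 eV

5.667


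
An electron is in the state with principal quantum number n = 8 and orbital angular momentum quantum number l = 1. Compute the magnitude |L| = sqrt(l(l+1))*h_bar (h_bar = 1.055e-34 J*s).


L = sqrt(l*(l+1)) * h_bar
= sqrt(1 * 2) * 1.055e-34
= sqrt(2) * 1.055e-34
= 1.4142 * 1.055e-34
= 1.4920e-34 J*s

1.4920e-34


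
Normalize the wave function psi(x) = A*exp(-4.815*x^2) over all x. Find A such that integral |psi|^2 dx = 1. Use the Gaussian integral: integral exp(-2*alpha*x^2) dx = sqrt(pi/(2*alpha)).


integral |psi|^2 dx = A^2 * sqrt(pi/(2*alpha)) = 1
A^2 = sqrt(2*alpha/pi)
= sqrt(2 * 4.815 / pi)
= 1.750807
A = sqrt(1.750807)
= 1.3232

1.3232


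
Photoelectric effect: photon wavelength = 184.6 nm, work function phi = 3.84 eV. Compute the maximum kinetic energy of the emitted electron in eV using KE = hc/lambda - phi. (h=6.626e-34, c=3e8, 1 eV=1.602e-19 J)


E_photon = hc / lambda
= (6.626e-34)(3e8) / (184.6e-9)
= 1.0768e-18 J
= 6.7217 eV
KE = E_photon - phi
= 6.7217 - 3.84
= 2.8817 eV

2.8817


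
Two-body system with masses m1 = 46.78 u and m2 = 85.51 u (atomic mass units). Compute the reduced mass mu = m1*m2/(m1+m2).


mu = m1 * m2 / (m1 + m2)
= 46.78 * 85.51 / (46.78 + 85.51)
= 4000.1578 / 132.29
= 30.2378 u

30.2378


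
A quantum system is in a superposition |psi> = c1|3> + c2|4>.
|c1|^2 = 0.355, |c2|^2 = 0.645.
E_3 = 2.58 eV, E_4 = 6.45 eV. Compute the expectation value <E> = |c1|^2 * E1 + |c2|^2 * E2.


<E> = |c1|^2 * E1 + |c2|^2 * E2
= 0.355 * 2.58 + 0.645 * 6.45
= 0.9159 + 4.1603
= 5.0762 eV

5.0762


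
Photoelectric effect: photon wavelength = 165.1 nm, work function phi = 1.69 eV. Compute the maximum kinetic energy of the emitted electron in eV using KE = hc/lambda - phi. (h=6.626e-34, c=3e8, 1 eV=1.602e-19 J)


E_photon = hc / lambda
= (6.626e-34)(3e8) / (165.1e-9)
= 1.2040e-18 J
= 7.5156 eV
KE = E_photon - phi
= 7.5156 - 1.69
= 5.8256 eV

5.8256


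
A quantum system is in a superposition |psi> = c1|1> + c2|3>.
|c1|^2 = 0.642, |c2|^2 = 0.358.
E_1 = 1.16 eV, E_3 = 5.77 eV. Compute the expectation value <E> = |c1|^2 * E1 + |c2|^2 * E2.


<E> = |c1|^2 * E1 + |c2|^2 * E2
= 0.642 * 1.16 + 0.358 * 5.77
= 0.7447 + 2.0657
= 2.8104 eV

2.8104


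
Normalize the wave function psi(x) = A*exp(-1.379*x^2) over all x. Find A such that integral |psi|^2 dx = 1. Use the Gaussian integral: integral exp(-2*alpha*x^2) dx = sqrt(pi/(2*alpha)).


integral |psi|^2 dx = A^2 * sqrt(pi/(2*alpha)) = 1
A^2 = sqrt(2*alpha/pi)
= sqrt(2 * 1.379 / pi)
= 0.936962
A = sqrt(0.936962)
= 0.968

0.968


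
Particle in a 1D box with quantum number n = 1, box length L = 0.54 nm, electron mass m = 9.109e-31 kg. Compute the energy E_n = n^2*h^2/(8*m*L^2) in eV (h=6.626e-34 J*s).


E = n^2 * h^2 / (8 * m * L^2)
= 1^2 * (6.626e-34)^2 / (8 * 9.109e-31 * (0.54e-9)^2)
= 1 * 4.3904e-67 / (8 * 9.109e-31 * 2.9160e-19)
= 2.0661e-19 J
= 1.2897 eV

1.2897


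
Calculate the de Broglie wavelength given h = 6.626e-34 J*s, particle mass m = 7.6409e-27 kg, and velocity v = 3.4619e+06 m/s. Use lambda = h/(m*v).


lambda = h / (m * v)
= 6.626e-34 / (7.6409e-27 * 3.4619e+06)
= 6.626e-34 / 2.6452e-20
= 2.5049e-14 m

2.5049e-14


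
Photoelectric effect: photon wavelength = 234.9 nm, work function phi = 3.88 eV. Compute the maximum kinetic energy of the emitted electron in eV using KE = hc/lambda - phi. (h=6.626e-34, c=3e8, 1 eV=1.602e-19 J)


E_photon = hc / lambda
= (6.626e-34)(3e8) / (234.9e-9)
= 8.4623e-19 J
= 5.2823 eV
KE = E_photon - phi
= 5.2823 - 3.88
= 1.4023 eV

1.4023


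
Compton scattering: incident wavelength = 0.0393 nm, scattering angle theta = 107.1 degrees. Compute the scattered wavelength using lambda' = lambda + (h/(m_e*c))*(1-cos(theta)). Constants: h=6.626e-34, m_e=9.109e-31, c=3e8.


Compton wavelength: h/(m_e*c) = 2.4247e-12 m
d_lambda = 2.4247e-12 * (1 - cos(107.1 deg))
= 2.4247e-12 * 1.29404
= 3.1377e-12 m = 0.003138 nm
lambda' = 0.0393 + 0.003138
= 0.042438 nm

0.042438


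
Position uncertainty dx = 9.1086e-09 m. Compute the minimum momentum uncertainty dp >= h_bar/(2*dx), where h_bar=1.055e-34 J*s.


dp = h_bar / (2 * dx)
= 1.055e-34 / (2 * 9.1086e-09)
= 1.055e-34 / 1.8217e-08
= 5.7912e-27 kg*m/s

5.7912e-27


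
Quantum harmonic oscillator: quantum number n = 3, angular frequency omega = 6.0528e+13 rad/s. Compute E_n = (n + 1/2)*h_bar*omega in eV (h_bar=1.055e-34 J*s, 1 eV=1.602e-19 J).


E = (n + 1/2) * h_bar * omega
= (3 + 0.5) * 1.055e-34 * 6.0528e+13
= 3.5 * 6.3857e-21
= 2.2350e-20 J
= 0.1395 eV

0.1395


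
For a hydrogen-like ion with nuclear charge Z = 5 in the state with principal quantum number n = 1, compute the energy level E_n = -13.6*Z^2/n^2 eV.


E_n = -13.6 * Z^2 / n^2
= -13.6 * 5^2 / 1^2
= -13.6 * 25 / 1
= -340.0 eV

-340.0


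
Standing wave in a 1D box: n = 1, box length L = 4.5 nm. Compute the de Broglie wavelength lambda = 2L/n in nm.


lambda = 2L / n
= 2 * 4.5 / 1
= 9.0 / 1
= 9.0 nm

9.0


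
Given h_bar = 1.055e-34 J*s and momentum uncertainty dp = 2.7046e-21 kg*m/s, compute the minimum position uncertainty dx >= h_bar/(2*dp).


dx = h_bar / (2 * dp)
= 1.055e-34 / (2 * 2.7046e-21)
= 1.055e-34 / 5.4092e-21
= 1.9504e-14 m

1.9504e-14


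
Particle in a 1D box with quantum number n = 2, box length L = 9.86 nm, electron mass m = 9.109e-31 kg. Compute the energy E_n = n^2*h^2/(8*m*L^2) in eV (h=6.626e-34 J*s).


E = n^2 * h^2 / (8 * m * L^2)
= 2^2 * (6.626e-34)^2 / (8 * 9.109e-31 * (9.86e-9)^2)
= 4 * 4.3904e-67 / (8 * 9.109e-31 * 9.7220e-17)
= 2.4788e-21 J
= 0.0155 eV

0.0155


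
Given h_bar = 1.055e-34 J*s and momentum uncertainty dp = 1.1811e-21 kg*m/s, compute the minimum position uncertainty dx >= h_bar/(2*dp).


dx = h_bar / (2 * dp)
= 1.055e-34 / (2 * 1.1811e-21)
= 1.055e-34 / 2.3622e-21
= 4.4662e-14 m

4.4662e-14


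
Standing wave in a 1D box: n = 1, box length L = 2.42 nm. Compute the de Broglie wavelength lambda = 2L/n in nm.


lambda = 2L / n
= 2 * 2.42 / 1
= 4.84 / 1
= 4.84 nm

4.84


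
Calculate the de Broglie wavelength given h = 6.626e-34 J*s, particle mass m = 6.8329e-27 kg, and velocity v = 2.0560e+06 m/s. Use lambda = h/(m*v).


lambda = h / (m * v)
= 6.626e-34 / (6.8329e-27 * 2.0560e+06)
= 6.626e-34 / 1.4048e-20
= 4.7165e-14 m

4.7165e-14


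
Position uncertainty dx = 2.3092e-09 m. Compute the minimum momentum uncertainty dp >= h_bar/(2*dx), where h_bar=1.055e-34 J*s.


dp = h_bar / (2 * dx)
= 1.055e-34 / (2 * 2.3092e-09)
= 1.055e-34 / 4.6184e-09
= 2.2843e-26 kg*m/s

2.2843e-26


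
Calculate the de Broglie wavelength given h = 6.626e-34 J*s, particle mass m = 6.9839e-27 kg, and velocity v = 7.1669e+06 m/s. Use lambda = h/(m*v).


lambda = h / (m * v)
= 6.626e-34 / (6.9839e-27 * 7.1669e+06)
= 6.626e-34 / 5.0053e-20
= 1.3238e-14 m

1.3238e-14


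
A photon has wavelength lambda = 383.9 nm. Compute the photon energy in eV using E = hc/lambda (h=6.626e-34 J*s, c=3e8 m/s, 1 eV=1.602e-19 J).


E = hc / lambda
= (6.626e-34)(3e8) / (383.9e-9)
= 1.9878e-25 / 3.8390e-07
= 5.1779e-19 J
Converting to eV: 5.1779e-19 / 1.602e-19
= 3.2322 eV

3.2322


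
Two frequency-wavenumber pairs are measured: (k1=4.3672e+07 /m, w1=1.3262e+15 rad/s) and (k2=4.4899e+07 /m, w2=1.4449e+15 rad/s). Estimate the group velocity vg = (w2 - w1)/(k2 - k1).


vg = (w2 - w1) / (k2 - k1)
= (1.4449e+15 - 1.3262e+15) / (4.4899e+07 - 4.3672e+07)
= 1.1870e+14 / 1.2270e+06
= 9.6740e+07 m/s

9.6740e+07


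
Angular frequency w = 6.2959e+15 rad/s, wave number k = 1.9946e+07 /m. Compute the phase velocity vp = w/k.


vp = w / k
= 6.2959e+15 / 1.9946e+07
= 3.1565e+08 m/s

3.1565e+08


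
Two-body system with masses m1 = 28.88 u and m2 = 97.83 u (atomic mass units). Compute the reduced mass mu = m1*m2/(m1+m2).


mu = m1 * m2 / (m1 + m2)
= 28.88 * 97.83 / (28.88 + 97.83)
= 2825.3304 / 126.71
= 22.2976 u

22.2976


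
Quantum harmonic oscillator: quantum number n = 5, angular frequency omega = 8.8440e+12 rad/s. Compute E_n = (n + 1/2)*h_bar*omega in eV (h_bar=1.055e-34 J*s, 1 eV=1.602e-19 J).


E = (n + 1/2) * h_bar * omega
= (5 + 0.5) * 1.055e-34 * 8.8440e+12
= 5.5 * 9.3304e-22
= 5.1317e-21 J
= 0.032 eV

0.032


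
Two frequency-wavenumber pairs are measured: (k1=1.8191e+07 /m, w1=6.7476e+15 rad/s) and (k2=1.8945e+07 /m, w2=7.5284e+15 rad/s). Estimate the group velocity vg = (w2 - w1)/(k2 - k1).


vg = (w2 - w1) / (k2 - k1)
= (7.5284e+15 - 6.7476e+15) / (1.8945e+07 - 1.8191e+07)
= 7.8080e+14 / 7.5400e+05
= 1.0355e+09 m/s

1.0355e+09


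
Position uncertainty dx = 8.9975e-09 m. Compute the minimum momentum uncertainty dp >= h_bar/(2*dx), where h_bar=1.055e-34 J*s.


dp = h_bar / (2 * dx)
= 1.055e-34 / (2 * 8.9975e-09)
= 1.055e-34 / 1.7995e-08
= 5.8627e-27 kg*m/s

5.8627e-27


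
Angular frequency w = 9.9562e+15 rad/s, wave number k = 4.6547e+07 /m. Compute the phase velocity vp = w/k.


vp = w / k
= 9.9562e+15 / 4.6547e+07
= 2.1390e+08 m/s

2.1390e+08


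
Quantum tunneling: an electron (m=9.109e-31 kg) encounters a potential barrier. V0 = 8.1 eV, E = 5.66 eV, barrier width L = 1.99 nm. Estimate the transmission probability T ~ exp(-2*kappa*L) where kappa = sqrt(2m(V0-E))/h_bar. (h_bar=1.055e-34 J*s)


V0 - E = 2.44 eV = 3.9089e-19 J
kappa = sqrt(2 * m * (V0-E)) / h_bar
= sqrt(2 * 9.109e-31 * 3.9089e-19) / 1.055e-34
= 7.9988e+09 /m
2*kappa*L = 2 * 7.9988e+09 * 1.99e-9
= 31.8352
T = exp(-31.8352) = 1.493354e-14

1.493354e-14


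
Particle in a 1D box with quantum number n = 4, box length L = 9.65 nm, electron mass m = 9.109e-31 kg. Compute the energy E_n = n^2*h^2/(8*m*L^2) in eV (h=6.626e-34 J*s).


E = n^2 * h^2 / (8 * m * L^2)
= 4^2 * (6.626e-34)^2 / (8 * 9.109e-31 * (9.65e-9)^2)
= 16 * 4.3904e-67 / (8 * 9.109e-31 * 9.3123e-17)
= 1.0352e-20 J
= 0.0646 eV

0.0646


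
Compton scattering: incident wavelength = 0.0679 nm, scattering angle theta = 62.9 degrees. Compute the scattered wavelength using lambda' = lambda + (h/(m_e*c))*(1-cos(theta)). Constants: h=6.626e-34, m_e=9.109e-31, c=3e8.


Compton wavelength: h/(m_e*c) = 2.4247e-12 m
d_lambda = 2.4247e-12 * (1 - cos(62.9 deg))
= 2.4247e-12 * 0.544455
= 1.3201e-12 m = 0.00132 nm
lambda' = 0.0679 + 0.00132
= 0.06922 nm

0.06922


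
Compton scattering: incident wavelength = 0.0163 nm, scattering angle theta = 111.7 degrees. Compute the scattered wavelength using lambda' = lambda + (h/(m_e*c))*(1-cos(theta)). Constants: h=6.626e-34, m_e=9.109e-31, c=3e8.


Compton wavelength: h/(m_e*c) = 2.4247e-12 m
d_lambda = 2.4247e-12 * (1 - cos(111.7 deg))
= 2.4247e-12 * 1.369747
= 3.3212e-12 m = 0.003321 nm
lambda' = 0.0163 + 0.003321
= 0.019621 nm

0.019621


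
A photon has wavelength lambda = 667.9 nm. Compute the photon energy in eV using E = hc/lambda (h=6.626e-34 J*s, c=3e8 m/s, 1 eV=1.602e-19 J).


E = hc / lambda
= (6.626e-34)(3e8) / (667.9e-9)
= 1.9878e-25 / 6.6790e-07
= 2.9762e-19 J
Converting to eV: 2.9762e-19 / 1.602e-19
= 1.8578 eV

1.8578


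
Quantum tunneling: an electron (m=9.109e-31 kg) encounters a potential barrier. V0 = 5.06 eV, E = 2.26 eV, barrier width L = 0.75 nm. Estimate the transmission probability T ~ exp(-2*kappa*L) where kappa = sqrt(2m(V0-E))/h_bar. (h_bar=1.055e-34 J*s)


V0 - E = 2.8 eV = 4.4856e-19 J
kappa = sqrt(2 * m * (V0-E)) / h_bar
= sqrt(2 * 9.109e-31 * 4.4856e-19) / 1.055e-34
= 8.5686e+09 /m
2*kappa*L = 2 * 8.5686e+09 * 0.75e-9
= 12.8528
T = exp(-12.8528) = 2.618656e-06

2.618656e-06


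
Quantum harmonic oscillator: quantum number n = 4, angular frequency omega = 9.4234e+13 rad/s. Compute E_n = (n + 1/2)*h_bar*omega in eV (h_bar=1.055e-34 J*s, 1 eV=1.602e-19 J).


E = (n + 1/2) * h_bar * omega
= (4 + 0.5) * 1.055e-34 * 9.4234e+13
= 4.5 * 9.9417e-21
= 4.4738e-20 J
= 0.2793 eV

0.2793


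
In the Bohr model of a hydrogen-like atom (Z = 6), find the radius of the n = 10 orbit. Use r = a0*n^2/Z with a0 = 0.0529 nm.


r = a0 * n^2 / Z
= 0.0529 * 10^2 / 6
= 0.0529 * 100 / 6
= 0.8817 nm

0.8817


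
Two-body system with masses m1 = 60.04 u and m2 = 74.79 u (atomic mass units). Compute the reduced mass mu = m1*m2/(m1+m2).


mu = m1 * m2 / (m1 + m2)
= 60.04 * 74.79 / (60.04 + 74.79)
= 4490.3916 / 134.83
= 33.3041 u

33.3041


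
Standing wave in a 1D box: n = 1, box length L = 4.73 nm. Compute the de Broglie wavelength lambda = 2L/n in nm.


lambda = 2L / n
= 2 * 4.73 / 1
= 9.46 / 1
= 9.46 nm

9.46


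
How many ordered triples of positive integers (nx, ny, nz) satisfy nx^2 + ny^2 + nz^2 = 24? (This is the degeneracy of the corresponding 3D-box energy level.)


Enumerate all (nx, ny, nz) with nx^2 + ny^2 + nz^2 = 24:
(2,2,4)
(2,4,2)
(4,2,2)
Total degeneracy = 3

3


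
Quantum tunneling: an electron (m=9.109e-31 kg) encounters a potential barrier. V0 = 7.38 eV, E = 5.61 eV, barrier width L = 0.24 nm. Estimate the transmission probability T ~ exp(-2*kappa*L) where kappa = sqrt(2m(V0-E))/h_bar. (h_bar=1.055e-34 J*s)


V0 - E = 1.77 eV = 2.8355e-19 J
kappa = sqrt(2 * m * (V0-E)) / h_bar
= sqrt(2 * 9.109e-31 * 2.8355e-19) / 1.055e-34
= 6.8126e+09 /m
2*kappa*L = 2 * 6.8126e+09 * 0.24e-9
= 3.2701
T = exp(-3.2701) = 3.800378e-02

3.800378e-02
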